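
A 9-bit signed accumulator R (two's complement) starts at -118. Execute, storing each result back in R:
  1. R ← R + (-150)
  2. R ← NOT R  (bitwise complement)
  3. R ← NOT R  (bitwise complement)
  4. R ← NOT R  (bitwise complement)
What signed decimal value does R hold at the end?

-245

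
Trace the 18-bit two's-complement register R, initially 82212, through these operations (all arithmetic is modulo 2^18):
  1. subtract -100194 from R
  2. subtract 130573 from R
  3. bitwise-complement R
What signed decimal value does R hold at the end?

-51834

Start: R = 82212 = 010100000100100100.
R = 82212 − (-100194) = 182406; wraps to -79738 = 101100100010000110
R = -79738 − 130573 = -210311; wraps to 51833 = 001100101001111001
R = NOT 001100101001111001 = 110011010110000110 = -51834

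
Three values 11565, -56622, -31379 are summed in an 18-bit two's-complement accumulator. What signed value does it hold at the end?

11565 + (-56622) = -45057 (110100111111111111)
-45057 + (-31379) = -76436 (101101010101101100)

-76436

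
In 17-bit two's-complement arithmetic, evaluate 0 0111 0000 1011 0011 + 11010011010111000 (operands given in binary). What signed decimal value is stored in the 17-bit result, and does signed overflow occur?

5995; no overflow

0 0111 0000 1011 0011 → 00111000010110011 = 28851 (signed)
11010011010111000 = -22856 (signed)
  00111000010110011
+ 11010011010111000
= 00001011101101011  (discard carry-out 1)
Result 00001011101101011: MSB = 0 → value 5995.
Addends have opposite signs, so signed overflow cannot occur.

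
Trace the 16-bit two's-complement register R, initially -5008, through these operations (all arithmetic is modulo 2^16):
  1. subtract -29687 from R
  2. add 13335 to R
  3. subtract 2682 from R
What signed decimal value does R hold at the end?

Start: R = -5008 = 1110110001110000.
R = -5008 − (-29687) = 24679 = 0110000001100111
R = 24679 + 13335 = 38014; wraps to -27522 = 1001010001111110
R = -27522 − 2682 = -30204 = 1000101000000100

-30204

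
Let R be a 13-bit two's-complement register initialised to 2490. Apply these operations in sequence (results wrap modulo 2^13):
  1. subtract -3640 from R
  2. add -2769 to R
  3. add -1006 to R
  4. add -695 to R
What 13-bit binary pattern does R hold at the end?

Start: R = 2490 = 0100110111010.
R = 2490 − (-3640) = 6130; wraps to -2062 = 1011111110010
R = -2062 + (-2769) = -4831; wraps to 3361 = 0110100100001
R = 3361 + (-1006) = 2355 = 0100100110011
R = 2355 + (-695) = 1660 = 0011001111100

0011001111100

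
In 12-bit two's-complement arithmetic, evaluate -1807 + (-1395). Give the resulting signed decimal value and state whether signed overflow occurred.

-1807 → 100011110001
-1395 → 101010001101
  100011110001
+ 101010001101
= 001101111110  (discard carry-out 1)
Result 001101111110: MSB = 0 → value 894.
Both addends are negative but the stored result is non-negative: signed overflow. The true value -1807 + (-1395) = -3202 lies outside [-2048, 2047].

894; overflow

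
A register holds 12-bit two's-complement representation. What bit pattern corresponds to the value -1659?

|-1659| = 1659 = 011001111011 in 12 bits.
Invert the bits: 100110000100. Add 1: 100110000101.
Check: 100110000101 reads as 2437 − 4096 = -1659.

100110000101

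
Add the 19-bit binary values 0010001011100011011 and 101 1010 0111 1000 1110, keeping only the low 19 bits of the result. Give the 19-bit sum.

1101011111010101001

  0010001011100011011
+ 1011010011110001110
= 1101011111010101001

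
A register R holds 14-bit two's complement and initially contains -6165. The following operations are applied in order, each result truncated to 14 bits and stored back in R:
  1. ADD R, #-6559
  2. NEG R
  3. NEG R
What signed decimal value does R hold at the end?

Start: R = -6165 = 10011111101011.
R = -6165 + (-6559) = -12724; wraps to 3660 = 00111001001100
R = −(3660) = -3660 = 11000110110100
R = −(-3660) = 3660 = 00111001001100

3660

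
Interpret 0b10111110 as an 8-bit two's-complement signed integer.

-66

MSB is 1, so the value is negative.
Unsigned reading: 190. Subtract 2^8 = 256: 190 − 256 = -66.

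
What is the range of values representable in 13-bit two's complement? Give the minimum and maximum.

Minimum: −2^12 = -4096.
Maximum: 2^12 − 1 = 4095.

min = -4096, max = 4095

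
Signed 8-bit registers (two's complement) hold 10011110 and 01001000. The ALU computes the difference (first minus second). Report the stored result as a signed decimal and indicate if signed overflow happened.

10011110 = -98 (signed)
01001000 = 72 (signed)
Subtract via negate-and-add: invert 01001000 + 1 = 10111000 (i.e. -72).
  10011110
+ 10111000
= 01010110  (discard carry-out 1)
Result 01010110: MSB = 0 → value 86.
Both addends (after negating the subtrahend) are negative but the stored result is non-negative: signed overflow. The true value -98 − 72 = -170 lies outside [-128, 127].

86; overflow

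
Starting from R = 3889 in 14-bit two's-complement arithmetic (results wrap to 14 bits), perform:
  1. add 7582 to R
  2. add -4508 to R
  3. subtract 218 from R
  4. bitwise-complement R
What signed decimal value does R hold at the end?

Start: R = 3889 = 00111100110001.
R = 3889 + 7582 = 11471; wraps to -4913 = 10110011001111
R = -4913 + (-4508) = -9421; wraps to 6963 = 01101100110011
R = 6963 − 218 = 6745 = 01101001011001
R = NOT 01101001011001 = 10010110100110 = -6746

-6746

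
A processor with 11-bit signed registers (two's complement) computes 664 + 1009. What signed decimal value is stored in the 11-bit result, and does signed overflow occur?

-375; overflow

664 → 01010011000
1009 → 01111110001
  01010011000
+ 01111110001
= 11010001001
Result 11010001001: MSB = 1 → 1673 − 2048 = -375.
Both addends are non-negative but the stored result is negative: signed overflow. The true value 664 + 1009 = 1673 lies outside [-1024, 1023].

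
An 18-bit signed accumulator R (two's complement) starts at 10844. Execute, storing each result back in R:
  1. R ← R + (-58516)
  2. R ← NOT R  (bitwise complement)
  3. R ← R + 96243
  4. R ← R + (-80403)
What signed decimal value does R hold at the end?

Start: R = 10844 = 000010101001011100.
R = 10844 + (-58516) = -47672 = 110100010111001000
R = NOT 110100010111001000 = 001011101000110111 = 47671
R = 47671 + 96243 = 143914; wraps to -118230 = 100011001000101010
R = -118230 + (-80403) = -198633; wraps to 63511 = 001111100000010111

63511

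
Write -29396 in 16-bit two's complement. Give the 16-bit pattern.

1000110100101100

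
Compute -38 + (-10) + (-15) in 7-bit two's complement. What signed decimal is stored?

-63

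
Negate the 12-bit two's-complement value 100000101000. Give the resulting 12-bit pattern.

011111011000

Invert: 011111010111. Add 1: 011111011000.
Check: 100000101000 = -2008, 011111011000 = 2008.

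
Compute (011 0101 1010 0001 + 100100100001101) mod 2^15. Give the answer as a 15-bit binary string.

111111010101110

  011010110100001
+ 100100100001101
= 111111010101110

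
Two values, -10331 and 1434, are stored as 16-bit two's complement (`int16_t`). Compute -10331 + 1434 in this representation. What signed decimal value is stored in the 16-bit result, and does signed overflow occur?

-10331 → 1101011110100101
1434 → 0000010110011010
  1101011110100101
+ 0000010110011010
= 1101110100111111
Result 1101110100111111: MSB = 1 → 56639 − 65536 = -8897.
Addends have opposite signs, so signed overflow cannot occur.

-8897; no overflow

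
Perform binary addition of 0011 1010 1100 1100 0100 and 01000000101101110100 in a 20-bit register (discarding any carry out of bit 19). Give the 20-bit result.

01111011100000111000

  00111010110011000100
+ 01000000101101110100
= 01111011100000111000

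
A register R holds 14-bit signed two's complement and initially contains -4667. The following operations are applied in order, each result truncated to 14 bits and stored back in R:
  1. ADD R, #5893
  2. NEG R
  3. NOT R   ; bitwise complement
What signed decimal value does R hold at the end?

1225

Start: R = -4667 = 10110111000101.
R = -4667 + 5893 = 1226 = 00010011001010
R = −(1226) = -1226 = 11101100110110
R = NOT 11101100110110 = 00010011001001 = 1225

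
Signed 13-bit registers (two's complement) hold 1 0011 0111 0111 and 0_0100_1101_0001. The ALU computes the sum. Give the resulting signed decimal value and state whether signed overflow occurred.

1 0011 0111 0111 → 1001101110111 = -3209 (signed)
0_0100_1101_0001 → 0010011010001 = 1233 (signed)
  1001101110111
+ 0010011010001
= 1100001001000
Result 1100001001000: MSB = 1 → 6216 − 8192 = -1976.
Addends have opposite signs, so signed overflow cannot occur.

-1976; no overflow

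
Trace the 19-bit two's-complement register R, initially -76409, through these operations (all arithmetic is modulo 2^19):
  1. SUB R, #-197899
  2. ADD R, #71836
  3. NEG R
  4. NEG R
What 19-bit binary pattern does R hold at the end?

0101111001100101110

Start: R = -76409 = 1101101010110000111.
R = -76409 − (-197899) = 121490 = 0011101101010010010
R = 121490 + 71836 = 193326 = 0101111001100101110
R = −(193326) = -193326 = 1010000110011010010
R = −(-193326) = 193326 = 0101111001100101110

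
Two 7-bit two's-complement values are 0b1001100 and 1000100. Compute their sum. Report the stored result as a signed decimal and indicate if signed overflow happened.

0b1001100 → 1001100 = -52 (signed)
1000100 = -60 (signed)
  1001100
+ 1000100
= 0010000  (discard carry-out 1)
Result 0010000: MSB = 0 → value 16.
Both addends are negative but the stored result is non-negative: signed overflow. The true value -52 + (-60) = -112 lies outside [-64, 63].

16; overflow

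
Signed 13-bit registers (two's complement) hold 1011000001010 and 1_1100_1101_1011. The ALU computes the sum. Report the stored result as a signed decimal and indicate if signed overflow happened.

-3355; no overflow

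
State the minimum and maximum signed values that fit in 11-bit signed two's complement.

Minimum: −2^10 = -1024.
Maximum: 2^10 − 1 = 1023.

min = -1024, max = 1023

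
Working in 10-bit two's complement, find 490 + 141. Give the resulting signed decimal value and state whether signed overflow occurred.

490 → 0111101010
141 → 0010001101
  0111101010
+ 0010001101
= 1001110111
Result 1001110111: MSB = 1 → 631 − 1024 = -393.
Both addends are non-negative but the stored result is negative: signed overflow. The true value 490 + 141 = 631 lies outside [-512, 511].

-393; overflow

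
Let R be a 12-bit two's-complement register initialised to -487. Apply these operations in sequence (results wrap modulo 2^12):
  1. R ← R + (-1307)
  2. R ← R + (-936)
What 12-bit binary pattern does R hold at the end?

Start: R = -487 = 111000011001.
R = -487 + (-1307) = -1794 = 100011111110
R = -1794 + (-936) = -2730; wraps to 1366 = 010101010110

010101010110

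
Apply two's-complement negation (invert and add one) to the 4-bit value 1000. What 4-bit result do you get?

1000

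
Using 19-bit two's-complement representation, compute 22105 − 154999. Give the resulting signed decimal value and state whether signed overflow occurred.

22105 → 0000101011001011001
154999 → 0100101110101110111
Subtract via negate-and-add: invert 0100101110101110111 + 1 = 1011010001010001001 (i.e. -154999).
  0000101011001011001
+ 1011010001010001001
= 1011111100011100010
Result 1011111100011100010: MSB = 1 → 391394 − 524288 = -132894.
Addends (after negating the subtrahend) have opposite signs, so signed overflow cannot occur.

-132894; no overflow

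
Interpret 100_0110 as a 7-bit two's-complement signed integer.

-58

MSB is 1, so the value is negative.
Unsigned reading: 70. Subtract 2^7 = 128: 70 − 128 = -58.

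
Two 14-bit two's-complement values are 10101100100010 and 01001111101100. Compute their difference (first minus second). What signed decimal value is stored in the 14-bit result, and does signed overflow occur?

5942; overflow

10101100100010 = -5342 (signed)
01001111101100 = 5100 (signed)
Subtract via negate-and-add: invert 01001111101100 + 1 = 10110000010100 (i.e. -5100).
  10101100100010
+ 10110000010100
= 01011100110110  (discard carry-out 1)
Result 01011100110110: MSB = 0 → value 5942.
Both addends (after negating the subtrahend) are negative but the stored result is non-negative: signed overflow. The true value -5342 − 5100 = -10442 lies outside [-8192, 8191].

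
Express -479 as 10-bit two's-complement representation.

1000100001

|-479| = 479 = 0111011111 in 10 bits.
Invert the bits: 1000100000. Add 1: 1000100001.
Check: 1000100001 reads as 545 − 1024 = -479.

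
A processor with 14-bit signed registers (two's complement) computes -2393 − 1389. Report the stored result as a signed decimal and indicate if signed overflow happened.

-3782; no overflow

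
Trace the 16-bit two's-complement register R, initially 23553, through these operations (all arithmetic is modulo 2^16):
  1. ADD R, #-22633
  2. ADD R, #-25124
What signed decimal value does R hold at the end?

-24204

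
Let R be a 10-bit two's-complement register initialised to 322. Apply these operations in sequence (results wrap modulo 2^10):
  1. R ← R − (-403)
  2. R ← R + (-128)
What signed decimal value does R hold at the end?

-427

Start: R = 322 = 0101000010.
R = 322 − (-403) = 725; wraps to -299 = 1011010101
R = -299 + (-128) = -427 = 1001010101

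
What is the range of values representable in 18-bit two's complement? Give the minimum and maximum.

Minimum: −2^17 = -131072.
Maximum: 2^17 − 1 = 131071.

min = -131072, max = 131071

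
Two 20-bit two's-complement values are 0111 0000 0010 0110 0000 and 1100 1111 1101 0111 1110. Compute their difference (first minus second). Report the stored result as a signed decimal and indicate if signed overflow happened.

-391966; overflow

0111 0000 0010 0110 0000 → 01110000001001100000 = 459360 (signed)
1100 1111 1101 0111 1110 → 11001111110101111110 = -197250 (signed)
Subtract via negate-and-add: invert 11001111110101111110 + 1 = 00110000001010000010 (i.e. 197250).
  01110000001001100000
+ 00110000001010000010
= 10100000010011100010
Result 10100000010011100010: MSB = 1 → 656610 − 1048576 = -391966.
Both addends (after negating the subtrahend) are non-negative but the stored result is negative: signed overflow. The true value 459360 − (-197250) = 656610 lies outside [-524288, 524287].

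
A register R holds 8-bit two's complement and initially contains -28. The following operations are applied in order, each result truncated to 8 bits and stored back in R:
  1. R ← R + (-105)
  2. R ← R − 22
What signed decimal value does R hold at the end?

Start: R = -28 = 11100100.
R = -28 + (-105) = -133; wraps to 123 = 01111011
R = 123 − 22 = 101 = 01100101

101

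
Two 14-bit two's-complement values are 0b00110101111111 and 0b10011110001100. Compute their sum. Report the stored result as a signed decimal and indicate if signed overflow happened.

-2805; no overflow

0b00110101111111 → 00110101111111 = 3455 (signed)
0b10011110001100 → 10011110001100 = -6260 (signed)
  00110101111111
+ 10011110001100
= 11010100001011
Result 11010100001011: MSB = 1 → 13579 − 16384 = -2805.
Addends have opposite signs, so signed overflow cannot occur.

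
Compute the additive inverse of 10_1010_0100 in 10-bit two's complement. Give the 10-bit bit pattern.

0101011100

Invert: 0101011011. Add 1: 0101011100.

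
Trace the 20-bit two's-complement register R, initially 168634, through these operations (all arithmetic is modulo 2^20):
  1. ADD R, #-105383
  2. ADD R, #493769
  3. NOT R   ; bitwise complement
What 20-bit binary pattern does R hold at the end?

01111000000000100011

Start: R = 168634 = 00101001001010111010.
R = 168634 + (-105383) = 63251 = 00001111011100010011
R = 63251 + 493769 = 557020; wraps to -491556 = 10000111111111011100
R = NOT 10000111111111011100 = 01111000000000100011 = 491555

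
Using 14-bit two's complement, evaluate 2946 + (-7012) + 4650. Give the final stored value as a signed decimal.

584

2946 + (-7012) = -4066 (11000000011110)
-4066 + 4650 = 584 (00001001001000)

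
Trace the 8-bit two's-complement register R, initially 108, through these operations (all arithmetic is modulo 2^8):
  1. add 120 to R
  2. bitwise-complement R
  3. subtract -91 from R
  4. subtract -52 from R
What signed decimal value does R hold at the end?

Start: R = 108 = 01101100.
R = 108 + 120 = 228; wraps to -28 = 11100100
R = NOT 11100100 = 00011011 = 27
R = 27 − (-91) = 118 = 01110110
R = 118 − (-52) = 170; wraps to -86 = 10101010

-86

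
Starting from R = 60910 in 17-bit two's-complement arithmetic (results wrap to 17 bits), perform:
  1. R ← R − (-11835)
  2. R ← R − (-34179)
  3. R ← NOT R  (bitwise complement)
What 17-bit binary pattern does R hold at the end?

Start: R = 60910 = 01110110111101110.
R = 60910 − (-11835) = 72745; wraps to -58327 = 10001110000101001
R = -58327 − (-34179) = -24148 = 11010000110101100
R = NOT 11010000110101100 = 00101111001010011 = 24147

00101111001010011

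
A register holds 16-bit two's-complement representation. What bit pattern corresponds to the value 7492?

7492 is non-negative, so write it directly in 16 bits: 0001110101000100.

0001110101000100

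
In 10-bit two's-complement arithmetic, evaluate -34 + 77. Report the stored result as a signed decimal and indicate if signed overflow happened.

-34 → 1111011110
77 → 0001001101
  1111011110
+ 0001001101
= 0000101011  (discard carry-out 1)
Result 0000101011: MSB = 0 → value 43.
Addends have opposite signs, so signed overflow cannot occur.

43; no overflow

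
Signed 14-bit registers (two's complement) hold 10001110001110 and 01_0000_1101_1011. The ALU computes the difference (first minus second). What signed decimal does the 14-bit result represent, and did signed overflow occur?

4787; overflow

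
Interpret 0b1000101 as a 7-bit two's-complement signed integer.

MSB is 1, so the value is negative.
Invert: 0111010. Add 1: 0111011 = 59. So the value is −59.

-59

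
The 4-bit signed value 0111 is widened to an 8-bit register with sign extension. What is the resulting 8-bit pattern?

MSB of 0111 is 0; replicate it into the new high bits.
0000|0111 → 00000111 (still 7).

00000111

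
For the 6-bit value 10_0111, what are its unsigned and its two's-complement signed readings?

unsigned = 39, signed = -25

Unsigned: 100111 = 39.
Signed: MSB=1 → 39 − 64 = -25.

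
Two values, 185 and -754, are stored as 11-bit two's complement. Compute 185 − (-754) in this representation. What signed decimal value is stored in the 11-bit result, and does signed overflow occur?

939; no overflow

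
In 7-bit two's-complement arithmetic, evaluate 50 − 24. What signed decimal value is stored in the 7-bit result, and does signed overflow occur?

26; no overflow

50 → 0110010
24 → 0011000
Subtract via negate-and-add: invert 0011000 + 1 = 1101000 (i.e. -24).
  0110010
+ 1101000
= 0011010  (discard carry-out 1)
Result 0011010: MSB = 0 → value 26.
Addends (after negating the subtrahend) have opposite signs, so signed overflow cannot occur.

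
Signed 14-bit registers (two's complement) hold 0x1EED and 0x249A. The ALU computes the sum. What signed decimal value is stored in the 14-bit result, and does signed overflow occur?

0x1EED = 01111011101101 = 7917 (signed)
0x249A = 10010010011010 = -7014 (signed)
  01111011101101
+ 10010010011010
= 00001110000111  (discard carry-out 1)
Result 00001110000111: MSB = 0 → value 903.
Addends have opposite signs, so signed overflow cannot occur.

903; no overflow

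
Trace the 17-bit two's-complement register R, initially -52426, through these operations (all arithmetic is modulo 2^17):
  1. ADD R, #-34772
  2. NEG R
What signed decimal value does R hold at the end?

Start: R = -52426 = 10011001100110110.
R = -52426 + (-34772) = -87198; wraps to 43874 = 01010101101100010
R = −(43874) = -43874 = 10101010010011110

-43874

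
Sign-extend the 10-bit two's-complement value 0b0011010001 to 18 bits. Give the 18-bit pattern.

000000000011010001

MSB of 0011010001 is 0; replicate it into the new high bits.
00000000|0011010001 → 000000000011010001 (still 209).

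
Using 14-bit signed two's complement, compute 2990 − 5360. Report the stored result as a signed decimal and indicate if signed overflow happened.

2990 → 00101110101110
5360 → 01010011110000
Subtract via negate-and-add: invert 01010011110000 + 1 = 10101100010000 (i.e. -5360).
  00101110101110
+ 10101100010000
= 11011010111110
Result 11011010111110: MSB = 1 → 14014 − 16384 = -2370.
Addends (after negating the subtrahend) have opposite signs, so signed overflow cannot occur.

-2370; no overflow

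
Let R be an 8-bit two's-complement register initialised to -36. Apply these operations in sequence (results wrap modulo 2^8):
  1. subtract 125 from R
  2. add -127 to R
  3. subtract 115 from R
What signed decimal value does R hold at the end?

109

Start: R = -36 = 11011100.
R = -36 − 125 = -161; wraps to 95 = 01011111
R = 95 + (-127) = -32 = 11100000
R = -32 − 115 = -147; wraps to 109 = 01101101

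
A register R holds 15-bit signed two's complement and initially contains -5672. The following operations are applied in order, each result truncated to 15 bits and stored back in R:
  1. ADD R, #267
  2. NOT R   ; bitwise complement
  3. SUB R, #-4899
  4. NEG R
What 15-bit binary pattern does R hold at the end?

Start: R = -5672 = 110100111011000.
R = -5672 + 267 = -5405 = 110101011100011
R = NOT 110101011100011 = 001010100011100 = 5404
R = 5404 − (-4899) = 10303 = 010100000111111
R = −(10303) = -10303 = 101011111000001

101011111000001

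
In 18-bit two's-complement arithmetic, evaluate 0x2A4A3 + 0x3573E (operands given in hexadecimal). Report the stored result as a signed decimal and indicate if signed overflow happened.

130017; overflow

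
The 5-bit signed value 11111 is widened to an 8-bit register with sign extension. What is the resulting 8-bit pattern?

MSB of 11111 is 1; replicate it into the new high bits.
111|11111 → 11111111 (still -1).

11111111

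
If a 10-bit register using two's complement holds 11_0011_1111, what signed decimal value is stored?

MSB is 1, so the value is negative.
Invert: 0011000000. Add 1: 0011000001 = 193. So the value is −193.

-193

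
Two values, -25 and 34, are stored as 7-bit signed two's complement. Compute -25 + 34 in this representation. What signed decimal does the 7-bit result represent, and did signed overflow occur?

-25 → 1100111
34 → 0100010
  1100111
+ 0100010
= 0001001  (discard carry-out 1)
Result 0001001: MSB = 0 → value 9.
Addends have opposite signs, so signed overflow cannot occur.

9; no overflow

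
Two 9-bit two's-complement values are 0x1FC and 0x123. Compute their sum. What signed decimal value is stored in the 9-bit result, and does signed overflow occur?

0x1FC = 111111100 = -4 (signed)
0x123 = 100100011 = -221 (signed)
  111111100
+ 100100011
= 100011111  (discard carry-out 1)
Result 100011111: MSB = 1 → 287 − 512 = -225.
Both addends are negative and so is the stored result: no signed overflow.

-225; no overflow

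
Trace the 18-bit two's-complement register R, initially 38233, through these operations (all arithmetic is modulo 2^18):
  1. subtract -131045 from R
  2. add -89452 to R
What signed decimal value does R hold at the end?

79826

Start: R = 38233 = 001001010101011001.
R = 38233 − (-131045) = 169278; wraps to -92866 = 101001010100111110
R = -92866 + (-89452) = -182318; wraps to 79826 = 010011011111010010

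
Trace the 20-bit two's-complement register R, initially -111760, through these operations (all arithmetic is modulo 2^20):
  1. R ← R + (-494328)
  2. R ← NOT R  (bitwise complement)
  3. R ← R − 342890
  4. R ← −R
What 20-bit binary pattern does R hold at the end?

10111111101111100011

Start: R = -111760 = 11100100101101110000.
R = -111760 + (-494328) = -606088; wraps to 442488 = 01101100000001111000
R = NOT 01101100000001111000 = 10010011111110000111 = -442489
R = -442489 − 342890 = -785379; wraps to 263197 = 01000000010000011101
R = −(263197) = -263197 = 10111111101111100011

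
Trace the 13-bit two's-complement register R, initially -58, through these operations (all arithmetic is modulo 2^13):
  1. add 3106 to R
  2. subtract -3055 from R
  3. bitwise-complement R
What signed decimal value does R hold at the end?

Start: R = -58 = 1111111000110.
R = -58 + 3106 = 3048 = 0101111101000
R = 3048 − (-3055) = 6103; wraps to -2089 = 1011111010111
R = NOT 1011111010111 = 0100000101000 = 2088

2088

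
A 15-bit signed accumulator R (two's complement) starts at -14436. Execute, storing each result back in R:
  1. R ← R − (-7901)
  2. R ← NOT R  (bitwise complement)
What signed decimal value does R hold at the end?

6534

Start: R = -14436 = 100011110011100.
R = -14436 − (-7901) = -6535 = 110011001111001
R = NOT 110011001111001 = 001100110000110 = 6534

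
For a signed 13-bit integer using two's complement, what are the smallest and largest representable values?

Minimum: −2^12 = -4096.
Maximum: 2^12 − 1 = 4095.

min = -4096, max = 4095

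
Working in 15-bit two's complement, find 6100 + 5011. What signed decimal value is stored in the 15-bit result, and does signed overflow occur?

6100 → 001011111010100
5011 → 001001110010011
  001011111010100
+ 001001110010011
= 010101101100111
Result 010101101100111: MSB = 0 → value 11111.
Both addends are non-negative and so is the stored result: no signed overflow.

11111; no overflow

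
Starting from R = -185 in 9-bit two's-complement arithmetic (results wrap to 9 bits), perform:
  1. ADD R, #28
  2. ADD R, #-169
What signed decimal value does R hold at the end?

186

Start: R = -185 = 101000111.
R = -185 + 28 = -157 = 101100011
R = -157 + (-169) = -326; wraps to 186 = 010111010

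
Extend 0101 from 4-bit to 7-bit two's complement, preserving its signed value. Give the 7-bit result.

0000101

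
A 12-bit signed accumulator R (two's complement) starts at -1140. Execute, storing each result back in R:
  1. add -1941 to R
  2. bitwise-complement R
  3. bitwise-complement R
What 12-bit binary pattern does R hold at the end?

Start: R = -1140 = 101110001100.
R = -1140 + (-1941) = -3081; wraps to 1015 = 001111110111
R = NOT 001111110111 = 110000001000 = -1016
R = NOT 110000001000 = 001111110111 = 1015

001111110111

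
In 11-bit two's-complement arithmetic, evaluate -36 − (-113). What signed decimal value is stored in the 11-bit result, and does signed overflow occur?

77; no overflow

-36 → 11111011100
-113 → 11110001111
Subtract via negate-and-add: invert 11110001111 + 1 = 00001110001 (i.e. 113).
  11111011100
+ 00001110001
= 00001001101  (discard carry-out 1)
Result 00001001101: MSB = 0 → value 77.
Addends (after negating the subtrahend) have opposite signs, so signed overflow cannot occur.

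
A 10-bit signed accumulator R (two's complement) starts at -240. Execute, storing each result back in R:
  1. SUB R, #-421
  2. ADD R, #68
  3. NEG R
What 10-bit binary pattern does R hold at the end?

1100000111

Start: R = -240 = 1100010000.
R = -240 − (-421) = 181 = 0010110101
R = 181 + 68 = 249 = 0011111001
R = −(249) = -249 = 1100000111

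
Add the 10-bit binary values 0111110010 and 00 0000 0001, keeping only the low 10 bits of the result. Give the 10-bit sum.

0111110011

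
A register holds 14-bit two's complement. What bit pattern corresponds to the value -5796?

|-5796| = 5796 = 01011010100100 in 14 bits.
Invert the bits: 10100101011011. Add 1: 10100101011100.
Check: 10100101011100 reads as 10588 − 16384 = -5796.

10100101011100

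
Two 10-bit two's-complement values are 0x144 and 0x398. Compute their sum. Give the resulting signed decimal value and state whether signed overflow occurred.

0x144 = 0101000100 = 324 (signed)
0x398 = 1110011000 = -104 (signed)
  0101000100
+ 1110011000
= 0011011100  (discard carry-out 1)
Result 0011011100: MSB = 0 → value 220.
Addends have opposite signs, so signed overflow cannot occur.

220; no overflow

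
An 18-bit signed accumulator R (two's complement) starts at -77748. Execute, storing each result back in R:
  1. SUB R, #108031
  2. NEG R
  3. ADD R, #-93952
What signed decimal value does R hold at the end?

Start: R = -77748 = 101101000001001100.
R = -77748 − 108031 = -185779; wraps to 76365 = 010010101001001101
R = −(76365) = -76365 = 101101010110110011
R = -76365 + (-93952) = -170317; wraps to 91827 = 010110011010110011

91827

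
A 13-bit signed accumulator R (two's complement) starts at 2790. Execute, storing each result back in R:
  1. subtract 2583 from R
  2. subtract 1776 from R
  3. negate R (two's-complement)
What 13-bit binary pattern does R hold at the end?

Start: R = 2790 = 0101011100110.
R = 2790 − 2583 = 207 = 0000011001111
R = 207 − 1776 = -1569 = 1100111011111
R = −(-1569) = 1569 = 0011000100001

0011000100001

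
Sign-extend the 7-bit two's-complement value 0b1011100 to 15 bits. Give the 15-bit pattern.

111111111011100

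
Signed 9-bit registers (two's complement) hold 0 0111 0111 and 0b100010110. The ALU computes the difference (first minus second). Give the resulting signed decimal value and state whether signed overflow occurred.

-159; overflow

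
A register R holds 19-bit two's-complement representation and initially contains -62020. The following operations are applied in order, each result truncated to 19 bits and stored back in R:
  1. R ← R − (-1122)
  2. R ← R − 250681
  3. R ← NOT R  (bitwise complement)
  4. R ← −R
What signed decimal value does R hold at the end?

212710

Start: R = -62020 = 1110000110110111100.
R = -62020 − (-1122) = -60898 = 1110001001000011110
R = -60898 − 250681 = -311579; wraps to 212709 = 0110011111011100101
R = NOT 0110011111011100101 = 1001100000100011010 = -212710
R = −(-212710) = 212710 = 0110011111011100110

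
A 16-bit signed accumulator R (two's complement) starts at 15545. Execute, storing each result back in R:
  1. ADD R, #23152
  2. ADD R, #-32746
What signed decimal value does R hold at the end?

Start: R = 15545 = 0011110010111001.
R = 15545 + 23152 = 38697; wraps to -26839 = 1001011100101001
R = -26839 + (-32746) = -59585; wraps to 5951 = 0001011100111111

5951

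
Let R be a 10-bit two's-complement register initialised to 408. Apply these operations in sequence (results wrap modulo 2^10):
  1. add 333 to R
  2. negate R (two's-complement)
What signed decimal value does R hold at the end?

Start: R = 408 = 0110011000.
R = 408 + 333 = 741; wraps to -283 = 1011100101
R = −(-283) = 283 = 0100011011

283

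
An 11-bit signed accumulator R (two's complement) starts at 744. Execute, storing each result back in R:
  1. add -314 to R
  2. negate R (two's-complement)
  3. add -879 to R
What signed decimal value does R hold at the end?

Start: R = 744 = 01011101000.
R = 744 + (-314) = 430 = 00110101110
R = −(430) = -430 = 11001010010
R = -430 + (-879) = -1309; wraps to 739 = 01011100011

739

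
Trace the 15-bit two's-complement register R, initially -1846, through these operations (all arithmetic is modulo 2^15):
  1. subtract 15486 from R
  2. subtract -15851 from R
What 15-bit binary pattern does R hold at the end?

Start: R = -1846 = 111100011001010.
R = -1846 − 15486 = -17332; wraps to 15436 = 011110001001100
R = 15436 − (-15851) = 31287; wraps to -1481 = 111101000110111

111101000110111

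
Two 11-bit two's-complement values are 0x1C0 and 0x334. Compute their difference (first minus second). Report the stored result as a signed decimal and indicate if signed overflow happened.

-372; no overflow

0x1C0 = 00111000000 = 448 (signed)
0x334 = 01100110100 = 820 (signed)
Subtract via negate-and-add: invert 01100110100 + 1 = 10011001100 (i.e. -820).
  00111000000
+ 10011001100
= 11010001100
Result 11010001100: MSB = 1 → 1676 − 2048 = -372.
Addends (after negating the subtrahend) have opposite signs, so signed overflow cannot occur.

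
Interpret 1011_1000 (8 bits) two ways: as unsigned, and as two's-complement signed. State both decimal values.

unsigned = 184, signed = -72

Unsigned: 10111000 = 184.
Signed: MSB=1 → 184 − 256 = -72.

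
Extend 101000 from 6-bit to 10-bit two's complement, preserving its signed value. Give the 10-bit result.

1111101000

MSB of 101000 is 1; replicate it into the new high bits.
1111|101000 → 1111101000 (still -24).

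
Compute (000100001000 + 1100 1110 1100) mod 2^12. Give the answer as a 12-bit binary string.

  000100001000
+ 110011101100
= 110111110100

110111110100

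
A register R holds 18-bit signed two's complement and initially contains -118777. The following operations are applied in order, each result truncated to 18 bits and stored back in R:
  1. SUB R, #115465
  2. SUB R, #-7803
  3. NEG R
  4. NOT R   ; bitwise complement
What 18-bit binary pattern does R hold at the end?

Start: R = -118777 = 100011000000000111.
R = -118777 − 115465 = -234242; wraps to 27902 = 000110110011111110
R = 27902 − (-7803) = 35705 = 001000101101111001
R = −(35705) = -35705 = 110111010010000111
R = NOT 110111010010000111 = 001000101101111000 = 35704

001000101101111000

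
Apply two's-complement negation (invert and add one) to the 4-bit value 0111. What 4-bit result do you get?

Invert: 1000. Add 1: 1001.
Check: 0111 = 7, 1001 = -7.

1001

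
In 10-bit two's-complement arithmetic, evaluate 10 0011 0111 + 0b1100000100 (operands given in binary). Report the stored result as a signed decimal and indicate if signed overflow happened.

10 0011 0111 → 1000110111 = -457 (signed)
0b1100000100 → 1100000100 = -252 (signed)
  1000110111
+ 1100000100
= 0100111011  (discard carry-out 1)
Result 0100111011: MSB = 0 → value 315.
Both addends are negative but the stored result is non-negative: signed overflow. The true value -457 + (-252) = -709 lies outside [-512, 511].

315; overflow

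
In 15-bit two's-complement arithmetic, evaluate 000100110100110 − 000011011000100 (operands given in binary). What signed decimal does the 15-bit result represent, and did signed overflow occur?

738; no overflow

000100110100110 = 2470 (signed)
000011011000100 = 1732 (signed)
Subtract via negate-and-add: invert 000011011000100 + 1 = 111100100111100 (i.e. -1732).
  000100110100110
+ 111100100111100
= 000001011100010  (discard carry-out 1)
Result 000001011100010: MSB = 0 → value 738.
Addends (after negating the subtrahend) have opposite signs, so signed overflow cannot occur.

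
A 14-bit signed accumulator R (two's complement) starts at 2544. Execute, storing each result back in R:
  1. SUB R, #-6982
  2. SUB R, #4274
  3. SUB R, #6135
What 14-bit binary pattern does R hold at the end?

Start: R = 2544 = 00100111110000.
R = 2544 − (-6982) = 9526; wraps to -6858 = 10010100110110
R = -6858 − 4274 = -11132; wraps to 5252 = 01010010000100
R = 5252 − 6135 = -883 = 11110010001101

11110010001101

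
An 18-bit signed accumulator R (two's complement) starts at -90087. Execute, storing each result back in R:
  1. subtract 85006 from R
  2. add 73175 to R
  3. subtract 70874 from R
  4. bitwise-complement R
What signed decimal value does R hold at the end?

-89353

Start: R = -90087 = 101010000000011001.
R = -90087 − 85006 = -175093; wraps to 87051 = 010101010000001011
R = 87051 + 73175 = 160226; wraps to -101918 = 100111000111100010
R = -101918 − 70874 = -172792; wraps to 89352 = 010101110100001000
R = NOT 010101110100001000 = 101010001011110111 = -89353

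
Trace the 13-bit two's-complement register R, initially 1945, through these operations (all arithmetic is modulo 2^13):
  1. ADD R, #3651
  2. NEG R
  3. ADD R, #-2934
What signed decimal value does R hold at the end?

-338

Start: R = 1945 = 0011110011001.
R = 1945 + 3651 = 5596; wraps to -2596 = 1010111011100
R = −(-2596) = 2596 = 0101000100100
R = 2596 + (-2934) = -338 = 1111010101110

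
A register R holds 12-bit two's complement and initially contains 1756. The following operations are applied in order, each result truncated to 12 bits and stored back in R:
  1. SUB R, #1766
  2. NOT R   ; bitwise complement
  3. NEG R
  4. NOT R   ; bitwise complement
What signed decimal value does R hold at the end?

8

Start: R = 1756 = 011011011100.
R = 1756 − 1766 = -10 = 111111110110
R = NOT 111111110110 = 000000001001 = 9
R = −(9) = -9 = 111111110111
R = NOT 111111110111 = 000000001000 = 8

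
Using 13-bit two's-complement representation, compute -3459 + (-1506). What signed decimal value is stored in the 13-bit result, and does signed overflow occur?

-3459 → 1001001111101
-1506 → 1101000011110
  1001001111101
+ 1101000011110
= 0110010011011  (discard carry-out 1)
Result 0110010011011: MSB = 0 → value 3227.
Both addends are negative but the stored result is non-negative: signed overflow. The true value -3459 + (-1506) = -4965 lies outside [-4096, 4095].

3227; overflow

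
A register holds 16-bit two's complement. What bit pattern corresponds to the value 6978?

6978 is non-negative, so write it directly in 16 bits: 0001101101000010.

0001101101000010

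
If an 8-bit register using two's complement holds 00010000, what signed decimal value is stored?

MSB is 0, so the value is non-negative: 00010000 = 16.

16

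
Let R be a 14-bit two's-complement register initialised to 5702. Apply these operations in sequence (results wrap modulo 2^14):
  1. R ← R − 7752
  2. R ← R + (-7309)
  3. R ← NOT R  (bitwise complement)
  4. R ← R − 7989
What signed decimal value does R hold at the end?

Start: R = 5702 = 01011001000110.
R = 5702 − 7752 = -2050 = 11011111111110
R = -2050 + (-7309) = -9359; wraps to 7025 = 01101101110001
R = NOT 01101101110001 = 10010010001110 = -7026
R = -7026 − 7989 = -15015; wraps to 1369 = 00010101011001

1369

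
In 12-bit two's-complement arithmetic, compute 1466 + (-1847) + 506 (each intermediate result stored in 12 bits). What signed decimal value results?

125

1466 + (-1847) = -381 (111010000011)
-381 + 506 = 125 (000001111101)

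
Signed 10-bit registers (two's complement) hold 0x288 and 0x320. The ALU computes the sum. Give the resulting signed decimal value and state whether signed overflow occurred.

0x288 = 1010001000 = -376 (signed)
0x320 = 1100100000 = -224 (signed)
  1010001000
+ 1100100000
= 0110101000  (discard carry-out 1)
Result 0110101000: MSB = 0 → value 424.
Both addends are negative but the stored result is non-negative: signed overflow. The true value -376 + (-224) = -600 lies outside [-512, 511].

424; overflow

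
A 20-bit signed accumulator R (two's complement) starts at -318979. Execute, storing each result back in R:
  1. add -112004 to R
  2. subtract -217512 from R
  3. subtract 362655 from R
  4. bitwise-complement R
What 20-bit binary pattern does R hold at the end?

Start: R = -318979 = 10110010000111111101.
R = -318979 + (-112004) = -430983 = 10010110110001111001
R = -430983 − (-217512) = -213471 = 11001011111000100001
R = -213471 − 362655 = -576126; wraps to 472450 = 01110011010110000010
R = NOT 01110011010110000010 = 10001100101001111101 = -472451

10001100101001111101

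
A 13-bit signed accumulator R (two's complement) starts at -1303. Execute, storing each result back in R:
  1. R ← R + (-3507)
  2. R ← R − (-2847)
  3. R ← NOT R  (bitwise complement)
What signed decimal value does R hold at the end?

Start: R = -1303 = 1101011101001.
R = -1303 + (-3507) = -4810; wraps to 3382 = 0110100110110
R = 3382 − (-2847) = 6229; wraps to -1963 = 1100001010101
R = NOT 1100001010101 = 0011110101010 = 1962

1962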